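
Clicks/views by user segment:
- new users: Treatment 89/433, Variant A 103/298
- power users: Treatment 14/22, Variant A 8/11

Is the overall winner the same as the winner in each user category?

New users: Treatment 89/433 = 20.6%, Variant A 103/298 = 34.6% → Variant A
Power users: Treatment 14/22 = 63.6%, Variant A 8/11 = 72.7% → Variant A
Overall: Treatment 103/455 = 22.6%, Variant A 111/309 = 35.9% → Variant A
Variant A wins overall and in every user group — no reversal.

Yes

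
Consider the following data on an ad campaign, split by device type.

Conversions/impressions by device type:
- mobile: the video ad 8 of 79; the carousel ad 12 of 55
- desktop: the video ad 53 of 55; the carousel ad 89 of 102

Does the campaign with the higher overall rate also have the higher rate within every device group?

No

Mobile: the video ad 8/79 = 10.1%, the carousel ad 12/55 = 21.8% → the carousel ad
Desktop: the video ad 53/55 = 96.4%, the carousel ad 89/102 = 87.3% → the video ad
Overall: the video ad 61/134 = 45.5%, the carousel ad 101/157 = 64.3% → the carousel ad
Neither sweeps: the video ad wins 1 of 2 groups, the carousel ad wins 1. The carousel ad wins overall but not every group — no Simpson reversal.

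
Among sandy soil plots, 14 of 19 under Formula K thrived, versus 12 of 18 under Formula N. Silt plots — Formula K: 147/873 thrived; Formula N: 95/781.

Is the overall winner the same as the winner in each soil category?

Yes

Sandy soil: Formula K 14/19 = 73.7%, Formula N 12/18 = 66.7% → Formula K
Silt: Formula K 147/873 = 16.8%, Formula N 95/781 = 12.2% → Formula K
Overall: Formula K 161/892 = 18.0%, Formula N 107/799 = 13.4% → Formula K
Formula K wins overall and in every soil group — no reversal.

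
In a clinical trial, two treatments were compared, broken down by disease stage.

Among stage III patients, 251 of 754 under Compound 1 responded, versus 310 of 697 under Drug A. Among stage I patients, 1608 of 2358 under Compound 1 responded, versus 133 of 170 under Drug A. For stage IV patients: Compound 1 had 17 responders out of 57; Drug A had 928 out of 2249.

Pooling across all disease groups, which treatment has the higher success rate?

Compound 1

Stage III: Compound 1 251/754 = 33.3%, Drug A 310/697 = 44.5% → Drug A
Stage I: Compound 1 1608/2358 = 68.2%, Drug A 133/170 = 78.2% → Drug A
Stage IV: Compound 1 17/57 = 29.8%, Drug A 928/2249 = 41.3% → Drug A
Overall: Compound 1 1876/3169 = 59.2%, Drug A 1371/3116 = 44.0% → Compound 1
(Drug A wins every disease group but Compound 1 wins overall — Drug A's patients skew toward the low-rate stage IV group.)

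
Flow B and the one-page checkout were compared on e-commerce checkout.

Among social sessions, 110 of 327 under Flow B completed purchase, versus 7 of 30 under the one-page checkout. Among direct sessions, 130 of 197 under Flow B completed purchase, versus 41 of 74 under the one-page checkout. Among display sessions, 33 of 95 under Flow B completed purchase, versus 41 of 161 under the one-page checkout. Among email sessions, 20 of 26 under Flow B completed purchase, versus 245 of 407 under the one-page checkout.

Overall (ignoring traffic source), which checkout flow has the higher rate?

Social: Flow B 110/327 = 33.6%, the one-page checkout 7/30 = 23.3% → Flow B
Direct: Flow B 130/197 = 66.0%, the one-page checkout 41/74 = 55.4% → Flow B
Display: Flow B 33/95 = 34.7%, the one-page checkout 41/161 = 25.5% → Flow B
Email: Flow B 20/26 = 76.9%, the one-page checkout 245/407 = 60.2% → Flow B
Overall: Flow B 293/645 = 45.4%, the one-page checkout 334/672 = 49.7% → the one-page checkout
(Flow B wins every traffic group but the one-page checkout wins overall — Flow B's sessions skew toward the low-rate social group.)

the one-page checkout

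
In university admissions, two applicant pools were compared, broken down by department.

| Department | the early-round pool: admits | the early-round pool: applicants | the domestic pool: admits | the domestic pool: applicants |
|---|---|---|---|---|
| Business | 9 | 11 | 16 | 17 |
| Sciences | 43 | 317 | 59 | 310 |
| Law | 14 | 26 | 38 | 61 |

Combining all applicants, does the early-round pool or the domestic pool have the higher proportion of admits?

Business: the early-round pool 9/11 = 81.8%, the domestic pool 16/17 = 94.1% → the domestic pool
Sciences: the early-round pool 43/317 = 13.6%, the domestic pool 59/310 = 19.0% → the domestic pool
Law: the early-round pool 14/26 = 53.8%, the domestic pool 38/61 = 62.3% → the domestic pool
Overall: the early-round pool 66/354 = 18.6%, the domestic pool 113/388 = 29.1% → the domestic pool

the domestic pool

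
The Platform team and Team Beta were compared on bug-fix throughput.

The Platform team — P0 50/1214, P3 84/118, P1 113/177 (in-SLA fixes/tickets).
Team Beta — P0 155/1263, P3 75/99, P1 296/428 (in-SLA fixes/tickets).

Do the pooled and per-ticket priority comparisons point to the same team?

Yes

P0: the Platform team 50/1214 = 4.1%, Team Beta 155/1263 = 12.3% → Team Beta
P3: the Platform team 84/118 = 71.2%, Team Beta 75/99 = 75.8% → Team Beta
P1: the Platform team 113/177 = 63.8%, Team Beta 296/428 = 69.2% → Team Beta
Overall: the Platform team 247/1509 = 16.4%, Team Beta 526/1790 = 29.4% → Team Beta
Team Beta wins overall and in every ticket group — no reversal.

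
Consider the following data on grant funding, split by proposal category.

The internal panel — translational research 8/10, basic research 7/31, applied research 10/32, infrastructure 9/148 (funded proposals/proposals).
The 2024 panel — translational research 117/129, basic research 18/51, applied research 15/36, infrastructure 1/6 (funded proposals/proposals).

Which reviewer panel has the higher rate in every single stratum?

Translational research: the internal panel 8/10 = 80.0%, the 2024 panel 117/129 = 90.7% → the 2024 panel
Basic research: the internal panel 7/31 = 22.6%, the 2024 panel 18/51 = 35.3% → the 2024 panel
Applied research: the internal panel 10/32 = 31.2%, the 2024 panel 15/36 = 41.7% → the 2024 panel
Infrastructure: the internal panel 9/148 = 6.1%, the 2024 panel 1/6 = 16.7% → the 2024 panel
The 2024 panel has the higher rate in all 4 groups.

the 2024 panel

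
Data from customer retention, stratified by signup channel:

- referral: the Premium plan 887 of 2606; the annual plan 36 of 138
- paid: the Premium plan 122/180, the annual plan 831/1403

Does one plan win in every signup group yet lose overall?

Referral: the Premium plan 887/2606 = 34.0%, the annual plan 36/138 = 26.1% → the Premium plan
Paid: the Premium plan 122/180 = 67.8%, the annual plan 831/1403 = 59.2% → the Premium plan
Overall: the Premium plan 1009/2786 = 36.2%, the annual plan 867/1541 = 56.3% → the annual plan
The Premium plan wins each signup group but the annual plan wins overall — the comparison reverses. The Premium plan's customers skew toward referral, which has a lower base rate.

Yes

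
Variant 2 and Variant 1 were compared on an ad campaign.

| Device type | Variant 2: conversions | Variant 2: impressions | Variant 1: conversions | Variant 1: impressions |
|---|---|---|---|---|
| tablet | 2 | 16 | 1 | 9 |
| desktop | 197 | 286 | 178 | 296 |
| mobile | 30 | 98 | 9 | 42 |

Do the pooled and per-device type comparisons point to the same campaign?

Yes

Tablet: Variant 2 2/16 = 12.5%, Variant 1 1/9 = 11.1% → Variant 2
Desktop: Variant 2 197/286 = 68.9%, Variant 1 178/296 = 60.1% → Variant 2
Mobile: Variant 2 30/98 = 30.6%, Variant 1 9/42 = 21.4% → Variant 2
Overall: Variant 2 229/400 = 57.2%, Variant 1 188/347 = 54.2% → Variant 2
Variant 2 wins overall and in every device group — no reversal.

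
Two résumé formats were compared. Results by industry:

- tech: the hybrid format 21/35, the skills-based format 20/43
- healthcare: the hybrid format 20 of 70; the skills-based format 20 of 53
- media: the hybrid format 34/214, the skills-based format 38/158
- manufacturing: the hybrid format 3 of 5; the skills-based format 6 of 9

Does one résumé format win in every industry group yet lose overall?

No

Tech: the hybrid format 21/35 = 60.0%, the skills-based format 20/43 = 46.5% → the hybrid format
Healthcare: the hybrid format 20/70 = 28.6%, the skills-based format 20/53 = 37.7% → the skills-based format
Media: the hybrid format 34/214 = 15.9%, the skills-based format 38/158 = 24.1% → the skills-based format
Manufacturing: the hybrid format 3/5 = 60.0%, the skills-based format 6/9 = 66.7% → the skills-based format
Overall: the hybrid format 78/324 = 24.1%, the skills-based format 84/263 = 31.9% → the skills-based format
Neither sweeps: the hybrid format wins 1 of 4 groups, the skills-based format wins 3. The skills-based format wins overall but not every group — no Simpson reversal.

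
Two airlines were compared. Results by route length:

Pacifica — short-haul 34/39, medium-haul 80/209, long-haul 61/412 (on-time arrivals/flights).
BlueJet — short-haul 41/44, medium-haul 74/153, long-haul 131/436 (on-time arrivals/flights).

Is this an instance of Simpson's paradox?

Short-haul: Pacifica 34/39 = 87.2%, BlueJet 41/44 = 93.2% → BlueJet
Medium-haul: Pacifica 80/209 = 38.3%, BlueJet 74/153 = 48.4% → BlueJet
Long-haul: Pacifica 61/412 = 14.8%, BlueJet 131/436 = 30.0% → BlueJet
Overall: Pacifica 175/660 = 26.5%, BlueJet 246/633 = 38.9% → BlueJet
BlueJet wins overall and in every route group — no reversal.

No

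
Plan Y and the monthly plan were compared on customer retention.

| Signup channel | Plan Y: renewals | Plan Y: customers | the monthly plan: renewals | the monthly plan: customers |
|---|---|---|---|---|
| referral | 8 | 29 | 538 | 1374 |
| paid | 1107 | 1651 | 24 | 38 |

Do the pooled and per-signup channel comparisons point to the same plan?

No

Referral: Plan Y 8/29 = 27.6%, the monthly plan 538/1374 = 39.2% → the monthly plan
Paid: Plan Y 1107/1651 = 67.1%, the monthly plan 24/38 = 63.2% → Plan Y
Overall: Plan Y 1115/1680 = 66.4%, the monthly plan 562/1412 = 39.8% → Plan Y
Neither sweeps: Plan Y wins 1 of 2 groups, the monthly plan wins 1. Plan Y wins overall but not every group — no Simpson reversal.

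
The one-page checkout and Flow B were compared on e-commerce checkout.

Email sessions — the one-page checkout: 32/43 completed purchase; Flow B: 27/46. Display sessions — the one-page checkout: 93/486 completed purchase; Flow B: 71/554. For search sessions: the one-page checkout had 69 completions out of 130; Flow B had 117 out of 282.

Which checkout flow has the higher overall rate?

Email: the one-page checkout 32/43 = 74.4%, Flow B 27/46 = 58.7% → the one-page checkout
Display: the one-page checkout 93/486 = 19.1%, Flow B 71/554 = 12.8% → the one-page checkout
Search: the one-page checkout 69/130 = 53.1%, Flow B 117/282 = 41.5% → the one-page checkout
Overall: the one-page checkout 194/659 = 29.4%, Flow B 215/882 = 24.4% → the one-page checkout

the one-page checkout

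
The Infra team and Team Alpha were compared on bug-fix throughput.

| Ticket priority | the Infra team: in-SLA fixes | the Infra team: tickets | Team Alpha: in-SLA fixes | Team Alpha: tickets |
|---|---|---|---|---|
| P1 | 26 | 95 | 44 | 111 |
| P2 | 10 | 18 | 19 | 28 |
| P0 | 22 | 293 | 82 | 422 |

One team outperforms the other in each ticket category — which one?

P1: the Infra team 26/95 = 27.4%, Team Alpha 44/111 = 39.6% → Team Alpha
P2: the Infra team 10/18 = 55.6%, Team Alpha 19/28 = 67.9% → Team Alpha
P0: the Infra team 22/293 = 7.5%, Team Alpha 82/422 = 19.4% → Team Alpha
Team Alpha has the higher rate in all 3 groups.

Team Alpha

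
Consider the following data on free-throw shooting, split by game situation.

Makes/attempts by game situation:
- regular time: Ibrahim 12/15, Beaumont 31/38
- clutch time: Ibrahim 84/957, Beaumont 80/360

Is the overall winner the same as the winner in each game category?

Regular time: Ibrahim 12/15 = 80.0%, Beaumont 31/38 = 81.6% → Beaumont
Clutch time: Ibrahim 84/957 = 8.8%, Beaumont 80/360 = 22.2% → Beaumont
Overall: Ibrahim 96/972 = 9.9%, Beaumont 111/398 = 27.9% → Beaumont
Beaumont wins overall and in every game group — no reversal.

Yes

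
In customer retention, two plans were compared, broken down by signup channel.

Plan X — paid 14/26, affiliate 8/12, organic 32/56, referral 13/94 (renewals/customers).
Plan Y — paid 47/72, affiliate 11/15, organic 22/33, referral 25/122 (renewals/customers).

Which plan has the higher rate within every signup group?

Paid: Plan X 14/26 = 53.8%, Plan Y 47/72 = 65.3% → Plan Y
Affiliate: Plan X 8/12 = 66.7%, Plan Y 11/15 = 73.3% → Plan Y
Organic: Plan X 32/56 = 57.1%, Plan Y 22/33 = 66.7% → Plan Y
Referral: Plan X 13/94 = 13.8%, Plan Y 25/122 = 20.5% → Plan Y
Plan Y has the higher rate in all 4 groups.

Plan Y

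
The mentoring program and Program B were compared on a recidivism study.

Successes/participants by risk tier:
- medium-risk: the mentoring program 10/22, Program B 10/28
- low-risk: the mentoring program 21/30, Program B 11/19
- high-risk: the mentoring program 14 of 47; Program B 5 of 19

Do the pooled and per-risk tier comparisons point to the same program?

Yes

Medium-risk: the mentoring program 10/22 = 45.5%, Program B 10/28 = 35.7% → the mentoring program
Low-risk: the mentoring program 21/30 = 70.0%, Program B 11/19 = 57.9% → the mentoring program
High-risk: the mentoring program 14/47 = 29.8%, Program B 5/19 = 26.3% → the mentoring program
Overall: the mentoring program 45/99 = 45.5%, Program B 26/66 = 39.4% → the mentoring program
The mentoring program wins overall and in every risk group — no reversal.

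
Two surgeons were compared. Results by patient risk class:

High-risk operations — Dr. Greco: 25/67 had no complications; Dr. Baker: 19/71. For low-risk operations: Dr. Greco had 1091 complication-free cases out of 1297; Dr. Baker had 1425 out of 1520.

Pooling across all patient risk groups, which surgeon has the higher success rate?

High-risk: Dr. Greco 25/67 = 37.3%, Dr. Baker 19/71 = 26.8% → Dr. Greco
Low-risk: Dr. Greco 1091/1297 = 84.1%, Dr. Baker 1425/1520 = 93.8% → Dr. Baker
Overall: Dr. Greco 1116/1364 = 81.8%, Dr. Baker 1444/1591 = 90.8% → Dr. Baker
(Neither sweeps every patient risk group, but Dr. Baker has the higher pooled rate.)

Dr. Baker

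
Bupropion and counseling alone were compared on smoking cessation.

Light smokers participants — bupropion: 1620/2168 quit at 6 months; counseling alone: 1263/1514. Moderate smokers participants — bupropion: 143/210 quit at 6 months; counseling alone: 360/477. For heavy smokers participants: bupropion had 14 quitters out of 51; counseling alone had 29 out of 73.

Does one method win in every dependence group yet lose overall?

Light smokers: bupropion 1620/2168 = 74.7%, counseling alone 1263/1514 = 83.4% → counseling alone
Moderate smokers: bupropion 143/210 = 68.1%, counseling alone 360/477 = 75.5% → counseling alone
Heavy smokers: bupropion 14/51 = 27.5%, counseling alone 29/73 = 39.7% → counseling alone
Overall: bupropion 1777/2429 = 73.2%, counseling alone 1652/2064 = 80.0% → counseling alone
Counseling alone wins overall and in every dependence group — no reversal.

No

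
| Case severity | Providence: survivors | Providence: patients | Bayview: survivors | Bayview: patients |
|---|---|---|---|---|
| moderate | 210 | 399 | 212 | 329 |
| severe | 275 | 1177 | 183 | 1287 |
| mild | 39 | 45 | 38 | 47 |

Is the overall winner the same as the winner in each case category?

Moderate: Providence 210/399 = 52.6%, Bayview 212/329 = 64.4% → Bayview
Severe: Providence 275/1177 = 23.4%, Bayview 183/1287 = 14.2% → Providence
Mild: Providence 39/45 = 86.7%, Bayview 38/47 = 80.9% → Providence
Overall: Providence 524/1621 = 32.3%, Bayview 433/1663 = 26.0% → Providence
Neither sweeps: Providence wins 2 of 3 groups, Bayview wins 1. Providence wins overall but not every group — no Simpson reversal.

No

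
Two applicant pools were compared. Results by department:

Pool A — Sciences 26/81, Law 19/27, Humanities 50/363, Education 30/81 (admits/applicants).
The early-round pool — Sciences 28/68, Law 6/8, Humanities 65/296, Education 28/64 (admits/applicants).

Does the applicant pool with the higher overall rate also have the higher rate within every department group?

Sciences: Pool A 26/81 = 32.1%, the early-round pool 28/68 = 41.2% → the early-round pool
Law: Pool A 19/27 = 70.4%, the early-round pool 6/8 = 75.0% → the early-round pool
Humanities: Pool A 50/363 = 13.8%, the early-round pool 65/296 = 22.0% → the early-round pool
Education: Pool A 30/81 = 37.0%, the early-round pool 28/64 = 43.8% → the early-round pool
Overall: Pool A 125/552 = 22.6%, the early-round pool 127/436 = 29.1% → the early-round pool
The early-round pool wins overall and in every department group — no reversal.

Yes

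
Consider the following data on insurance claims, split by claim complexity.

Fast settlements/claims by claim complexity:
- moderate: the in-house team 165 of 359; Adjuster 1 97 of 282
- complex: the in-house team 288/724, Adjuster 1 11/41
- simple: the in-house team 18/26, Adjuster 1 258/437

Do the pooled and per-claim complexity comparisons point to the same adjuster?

Moderate: the in-house team 165/359 = 46.0%, Adjuster 1 97/282 = 34.4% → the in-house team
Complex: the in-house team 288/724 = 39.8%, Adjuster 1 11/41 = 26.8% → the in-house team
Simple: the in-house team 18/26 = 69.2%, Adjuster 1 258/437 = 59.0% → the in-house team
Overall: the in-house team 471/1109 = 42.5%, Adjuster 1 366/760 = 48.2% → Adjuster 1
The in-house team wins each claim group but Adjuster 1 wins overall — the comparison reverses. The in-house team's claims skew toward complex, which has a lower base rate.

No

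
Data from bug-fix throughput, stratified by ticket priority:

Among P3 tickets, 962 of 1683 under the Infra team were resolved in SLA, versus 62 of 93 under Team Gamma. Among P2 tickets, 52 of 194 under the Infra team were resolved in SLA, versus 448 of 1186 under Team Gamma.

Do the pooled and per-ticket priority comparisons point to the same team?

No

P3: the Infra team 962/1683 = 57.2%, Team Gamma 62/93 = 66.7% → Team Gamma
P2: the Infra team 52/194 = 26.8%, Team Gamma 448/1186 = 37.8% → Team Gamma
Overall: the Infra team 1014/1877 = 54.0%, Team Gamma 510/1279 = 39.9% → the Infra team
Team Gamma wins each ticket group but the Infra team wins overall — the comparison reverses. Team Gamma's tickets skew toward P2, which has a lower base rate.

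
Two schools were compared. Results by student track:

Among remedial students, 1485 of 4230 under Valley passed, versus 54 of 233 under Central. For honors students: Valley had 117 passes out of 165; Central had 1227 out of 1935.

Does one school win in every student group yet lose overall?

Remedial: Valley 1485/4230 = 35.1%, Central 54/233 = 23.2% → Valley
Honors: Valley 117/165 = 70.9%, Central 1227/1935 = 63.4% → Valley
Overall: Valley 1602/4395 = 36.5%, Central 1281/2168 = 59.1% → Central
Valley wins each student group but Central wins overall — the comparison reverses. Valley's students skew toward remedial, which has a lower base rate.

Yes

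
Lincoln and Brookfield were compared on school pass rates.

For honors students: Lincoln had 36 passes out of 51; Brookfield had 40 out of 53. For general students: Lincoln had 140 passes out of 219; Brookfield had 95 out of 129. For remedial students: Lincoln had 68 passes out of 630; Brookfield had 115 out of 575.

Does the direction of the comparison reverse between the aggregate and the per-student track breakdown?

Honors: Lincoln 36/51 = 70.6%, Brookfield 40/53 = 75.5% → Brookfield
General: Lincoln 140/219 = 63.9%, Brookfield 95/129 = 73.6% → Brookfield
Remedial: Lincoln 68/630 = 10.8%, Brookfield 115/575 = 20.0% → Brookfield
Overall: Lincoln 244/900 = 27.1%, Brookfield 250/757 = 33.0% → Brookfield
Brookfield wins overall and in every student group — no reversal.

No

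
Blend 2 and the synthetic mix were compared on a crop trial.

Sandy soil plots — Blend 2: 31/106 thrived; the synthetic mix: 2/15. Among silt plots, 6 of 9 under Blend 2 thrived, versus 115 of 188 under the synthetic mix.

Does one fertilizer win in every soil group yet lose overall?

Yes

Sandy soil: Blend 2 31/106 = 29.2%, the synthetic mix 2/15 = 13.3% → Blend 2
Silt: Blend 2 6/9 = 66.7%, the synthetic mix 115/188 = 61.2% → Blend 2
Overall: Blend 2 37/115 = 32.2%, the synthetic mix 117/203 = 57.6% → the synthetic mix
Blend 2 wins each soil group but the synthetic mix wins overall — the comparison reverses. Blend 2's plots skew toward sandy soil, which has a lower base rate.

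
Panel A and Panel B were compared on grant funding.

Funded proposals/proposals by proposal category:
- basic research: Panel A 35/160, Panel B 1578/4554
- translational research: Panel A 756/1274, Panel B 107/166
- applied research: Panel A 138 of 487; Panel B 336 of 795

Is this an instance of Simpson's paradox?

Yes

Basic research: Panel A 35/160 = 21.9%, Panel B 1578/4554 = 34.7% → Panel B
Translational research: Panel A 756/1274 = 59.3%, Panel B 107/166 = 64.5% → Panel B
Applied research: Panel A 138/487 = 28.3%, Panel B 336/795 = 42.3% → Panel B
Overall: Panel A 929/1921 = 48.4%, Panel B 2021/5515 = 36.6% → Panel A
Panel B wins each proposal group but Panel A wins overall — the comparison reverses. Panel B's proposals skew toward basic research, which has a lower base rate.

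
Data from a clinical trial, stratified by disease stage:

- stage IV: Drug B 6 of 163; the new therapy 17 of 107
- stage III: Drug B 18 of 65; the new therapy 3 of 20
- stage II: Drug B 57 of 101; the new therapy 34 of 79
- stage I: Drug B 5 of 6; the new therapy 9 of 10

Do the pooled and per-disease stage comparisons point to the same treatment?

No

Stage IV: Drug B 6/163 = 3.7%, the new therapy 17/107 = 15.9% → the new therapy
Stage III: Drug B 18/65 = 27.7%, the new therapy 3/20 = 15.0% → Drug B
Stage II: Drug B 57/101 = 56.4%, the new therapy 34/79 = 43.0% → Drug B
Stage I: Drug B 5/6 = 83.3%, the new therapy 9/10 = 90.0% → the new therapy
Overall: Drug B 86/335 = 25.7%, the new therapy 63/216 = 29.2% → the new therapy
Neither sweeps: Drug B wins 2 of 4 groups, the new therapy wins 2. The new therapy wins overall but not every group — no Simpson reversal.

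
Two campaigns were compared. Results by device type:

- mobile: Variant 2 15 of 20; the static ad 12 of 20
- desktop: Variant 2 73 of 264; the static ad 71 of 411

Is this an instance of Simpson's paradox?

No

Mobile: Variant 2 15/20 = 75.0%, the static ad 12/20 = 60.0% → Variant 2
Desktop: Variant 2 73/264 = 27.7%, the static ad 71/411 = 17.3% → Variant 2
Overall: Variant 2 88/284 = 31.0%, the static ad 83/431 = 19.3% → Variant 2
Variant 2 wins overall and in every device group — no reversal.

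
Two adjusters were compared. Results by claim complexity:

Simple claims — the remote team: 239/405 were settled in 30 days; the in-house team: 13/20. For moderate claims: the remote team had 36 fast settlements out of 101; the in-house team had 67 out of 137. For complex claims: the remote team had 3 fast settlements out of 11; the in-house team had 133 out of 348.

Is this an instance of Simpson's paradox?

Simple: the remote team 239/405 = 59.0%, the in-house team 13/20 = 65.0% → the in-house team
Moderate: the remote team 36/101 = 35.6%, the in-house team 67/137 = 48.9% → the in-house team
Complex: the remote team 3/11 = 27.3%, the in-house team 133/348 = 38.2% → the in-house team
Overall: the remote team 278/517 = 53.8%, the in-house team 213/505 = 42.2% → the remote team
The in-house team wins each claim group but the remote team wins overall — the comparison reverses. The in-house team's claims skew toward complex, which has a lower base rate.

Yes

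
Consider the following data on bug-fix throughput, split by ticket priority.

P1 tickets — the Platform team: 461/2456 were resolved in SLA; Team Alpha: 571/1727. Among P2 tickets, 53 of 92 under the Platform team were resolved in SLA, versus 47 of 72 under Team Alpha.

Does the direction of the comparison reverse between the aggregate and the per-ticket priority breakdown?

No

P1: the Platform team 461/2456 = 18.8%, Team Alpha 571/1727 = 33.1% → Team Alpha
P2: the Platform team 53/92 = 57.6%, Team Alpha 47/72 = 65.3% → Team Alpha
Overall: the Platform team 514/2548 = 20.2%, Team Alpha 618/1799 = 34.4% → Team Alpha
Team Alpha wins overall and in every ticket group — no reversal.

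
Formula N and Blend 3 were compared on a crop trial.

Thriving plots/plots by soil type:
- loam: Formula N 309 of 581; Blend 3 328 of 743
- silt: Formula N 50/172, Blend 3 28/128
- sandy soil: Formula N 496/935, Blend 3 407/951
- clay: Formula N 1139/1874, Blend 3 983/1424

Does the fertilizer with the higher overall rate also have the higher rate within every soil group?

No

Loam: Formula N 309/581 = 53.2%, Blend 3 328/743 = 44.1% → Formula N
Silt: Formula N 50/172 = 29.1%, Blend 3 28/128 = 21.9% → Formula N
Sandy soil: Formula N 496/935 = 53.0%, Blend 3 407/951 = 42.8% → Formula N
Clay: Formula N 1139/1874 = 60.8%, Blend 3 983/1424 = 69.0% → Blend 3
Overall: Formula N 1994/3562 = 56.0%, Blend 3 1746/3246 = 53.8% → Formula N
Neither sweeps: Formula N wins 3 of 4 groups, Blend 3 wins 1. Formula N wins overall but not every group — no Simpson reversal.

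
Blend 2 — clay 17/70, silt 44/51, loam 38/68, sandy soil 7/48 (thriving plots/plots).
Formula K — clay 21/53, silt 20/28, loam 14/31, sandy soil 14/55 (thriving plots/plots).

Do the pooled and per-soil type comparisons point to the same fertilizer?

Clay: Blend 2 17/70 = 24.3%, Formula K 21/53 = 39.6% → Formula K
Silt: Blend 2 44/51 = 86.3%, Formula K 20/28 = 71.4% → Blend 2
Loam: Blend 2 38/68 = 55.9%, Formula K 14/31 = 45.2% → Blend 2
Sandy soil: Blend 2 7/48 = 14.6%, Formula K 14/55 = 25.5% → Formula K
Overall: Blend 2 106/237 = 44.7%, Formula K 69/167 = 41.3% → Blend 2
Neither sweeps: Blend 2 wins 2 of 4 groups, Formula K wins 2. Blend 2 wins overall but not every group — no Simpson reversal.

No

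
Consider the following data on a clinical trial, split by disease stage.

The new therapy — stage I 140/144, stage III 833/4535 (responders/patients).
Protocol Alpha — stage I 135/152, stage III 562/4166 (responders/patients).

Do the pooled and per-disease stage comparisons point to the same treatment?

Yes

Stage I: the new therapy 140/144 = 97.2%, Protocol Alpha 135/152 = 88.8% → the new therapy
Stage III: the new therapy 833/4535 = 18.4%, Protocol Alpha 562/4166 = 13.5% → the new therapy
Overall: the new therapy 973/4679 = 20.8%, Protocol Alpha 697/4318 = 16.1% → the new therapy
The new therapy wins overall and in every disease group — no reversal.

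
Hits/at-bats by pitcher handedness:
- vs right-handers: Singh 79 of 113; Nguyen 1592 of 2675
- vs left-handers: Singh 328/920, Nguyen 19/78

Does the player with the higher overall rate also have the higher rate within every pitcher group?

Vs right-handers: Singh 79/113 = 69.9%, Nguyen 1592/2675 = 59.5% → Singh
Vs left-handers: Singh 328/920 = 35.7%, Nguyen 19/78 = 24.4% → Singh
Overall: Singh 407/1033 = 39.4%, Nguyen 1611/2753 = 58.5% → Nguyen
Singh wins each pitcher group but Nguyen wins overall — the comparison reverses. Singh's at-bats skew toward vs left-handers, which has a lower base rate.

No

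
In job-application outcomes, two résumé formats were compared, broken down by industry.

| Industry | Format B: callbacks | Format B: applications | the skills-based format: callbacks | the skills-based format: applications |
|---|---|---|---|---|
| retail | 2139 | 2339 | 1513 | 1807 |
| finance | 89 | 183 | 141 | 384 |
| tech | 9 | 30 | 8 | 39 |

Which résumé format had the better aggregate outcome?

Retail: Format B 2139/2339 = 91.4%, the skills-based format 1513/1807 = 83.7% → Format B
Finance: Format B 89/183 = 48.6%, the skills-based format 141/384 = 36.7% → Format B
Tech: Format B 9/30 = 30.0%, the skills-based format 8/39 = 20.5% → Format B
Overall: Format B 2237/2552 = 87.7%, the skills-based format 1662/2230 = 74.5% → Format B

Format B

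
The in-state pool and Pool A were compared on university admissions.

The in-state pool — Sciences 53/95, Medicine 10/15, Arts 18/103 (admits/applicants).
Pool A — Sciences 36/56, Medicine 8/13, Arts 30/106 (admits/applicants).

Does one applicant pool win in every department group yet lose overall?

Sciences: the in-state pool 53/95 = 55.8%, Pool A 36/56 = 64.3% → Pool A
Medicine: the in-state pool 10/15 = 66.7%, Pool A 8/13 = 61.5% → the in-state pool
Arts: the in-state pool 18/103 = 17.5%, Pool A 30/106 = 28.3% → Pool A
Overall: the in-state pool 81/213 = 38.0%, Pool A 74/175 = 42.3% → Pool A
Neither sweeps: the in-state pool wins 1 of 3 groups, Pool A wins 2. Pool A wins overall but not every group — no Simpson reversal.

No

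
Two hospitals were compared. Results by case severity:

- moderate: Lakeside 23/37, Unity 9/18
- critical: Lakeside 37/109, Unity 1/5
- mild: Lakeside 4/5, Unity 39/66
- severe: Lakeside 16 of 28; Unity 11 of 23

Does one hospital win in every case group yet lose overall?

Moderate: Lakeside 23/37 = 62.2%, Unity 9/18 = 50.0% → Lakeside
Critical: Lakeside 37/109 = 33.9%, Unity 1/5 = 20.0% → Lakeside
Mild: Lakeside 4/5 = 80.0%, Unity 39/66 = 59.1% → Lakeside
Severe: Lakeside 16/28 = 57.1%, Unity 11/23 = 47.8% → Lakeside
Overall: Lakeside 80/179 = 44.7%, Unity 60/112 = 53.6% → Unity
Lakeside wins each case group but Unity wins overall — the comparison reverses. Lakeside's patients skew toward critical, which has a lower base rate.

Yes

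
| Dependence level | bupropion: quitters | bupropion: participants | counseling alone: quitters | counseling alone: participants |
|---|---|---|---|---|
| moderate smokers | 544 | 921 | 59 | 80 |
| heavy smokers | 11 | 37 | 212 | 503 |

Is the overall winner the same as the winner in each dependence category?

Moderate smokers: bupropion 544/921 = 59.1%, counseling alone 59/80 = 73.8% → counseling alone
Heavy smokers: bupropion 11/37 = 29.7%, counseling alone 212/503 = 42.1% → counseling alone
Overall: bupropion 555/958 = 57.9%, counseling alone 271/583 = 46.5% → bupropion
Counseling alone wins each dependence group but bupropion wins overall — the comparison reverses. Counseling alone's participants skew toward heavy smokers, which has a lower base rate.

No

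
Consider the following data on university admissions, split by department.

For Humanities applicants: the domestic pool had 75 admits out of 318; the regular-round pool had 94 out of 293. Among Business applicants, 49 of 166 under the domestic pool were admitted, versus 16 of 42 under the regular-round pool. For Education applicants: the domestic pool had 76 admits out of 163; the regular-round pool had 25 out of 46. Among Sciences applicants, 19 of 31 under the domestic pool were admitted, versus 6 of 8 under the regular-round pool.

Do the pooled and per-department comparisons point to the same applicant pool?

Yes

Humanities: the domestic pool 75/318 = 23.6%, the regular-round pool 94/293 = 32.1% → the regular-round pool
Business: the domestic pool 49/166 = 29.5%, the regular-round pool 16/42 = 38.1% → the regular-round pool
Education: the domestic pool 76/163 = 46.6%, the regular-round pool 25/46 = 54.3% → the regular-round pool
Sciences: the domestic pool 19/31 = 61.3%, the regular-round pool 6/8 = 75.0% → the regular-round pool
Overall: the domestic pool 219/678 = 32.3%, the regular-round pool 141/389 = 36.2% → the regular-round pool
The regular-round pool wins overall and in every department group — no reversal.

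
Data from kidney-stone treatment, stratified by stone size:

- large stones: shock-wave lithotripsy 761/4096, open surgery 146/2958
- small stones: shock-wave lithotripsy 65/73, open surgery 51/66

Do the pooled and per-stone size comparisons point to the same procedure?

Yes

Large stones: shock-wave lithotripsy 761/4096 = 18.6%, open surgery 146/2958 = 4.9% → shock-wave lithotripsy
Small stones: shock-wave lithotripsy 65/73 = 89.0%, open surgery 51/66 = 77.3% → shock-wave lithotripsy
Overall: shock-wave lithotripsy 826/4169 = 19.8%, open surgery 197/3024 = 6.5% → shock-wave lithotripsy
Shock-wave lithotripsy wins overall and in every stone group — no reversal.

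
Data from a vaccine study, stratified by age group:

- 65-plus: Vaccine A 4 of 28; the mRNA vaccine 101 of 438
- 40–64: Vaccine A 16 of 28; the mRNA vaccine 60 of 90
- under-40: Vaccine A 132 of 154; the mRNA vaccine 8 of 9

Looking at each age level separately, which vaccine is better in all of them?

the mRNA vaccine

65-plus: Vaccine A 4/28 = 14.3%, the mRNA vaccine 101/438 = 23.1% → the mRNA vaccine
40–64: Vaccine A 16/28 = 57.1%, the mRNA vaccine 60/90 = 66.7% → the mRNA vaccine
Under-40: Vaccine A 132/154 = 85.7%, the mRNA vaccine 8/9 = 88.9% → the mRNA vaccine
The mRNA vaccine has the higher rate in all 3 groups.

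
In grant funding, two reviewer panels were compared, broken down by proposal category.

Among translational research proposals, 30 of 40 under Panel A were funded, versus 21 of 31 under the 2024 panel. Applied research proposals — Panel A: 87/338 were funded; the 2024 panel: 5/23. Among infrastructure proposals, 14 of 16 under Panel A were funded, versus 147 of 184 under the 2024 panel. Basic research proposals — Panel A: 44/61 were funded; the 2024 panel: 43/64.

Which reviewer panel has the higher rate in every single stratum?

Panel A

Translational research: Panel A 30/40 = 75.0%, the 2024 panel 21/31 = 67.7% → Panel A
Applied research: Panel A 87/338 = 25.7%, the 2024 panel 5/23 = 21.7% → Panel A
Infrastructure: Panel A 14/16 = 87.5%, the 2024 panel 147/184 = 79.9% → Panel A
Basic research: Panel A 44/61 = 72.1%, the 2024 panel 43/64 = 67.2% → Panel A
Panel A has the higher rate in all 4 groups.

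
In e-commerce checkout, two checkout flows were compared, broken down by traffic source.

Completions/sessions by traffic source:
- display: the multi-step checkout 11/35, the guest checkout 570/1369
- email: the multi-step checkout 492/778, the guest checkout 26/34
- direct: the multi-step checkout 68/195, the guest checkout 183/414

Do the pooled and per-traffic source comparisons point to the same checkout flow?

Display: the multi-step checkout 11/35 = 31.4%, the guest checkout 570/1369 = 41.6% → the guest checkout
Email: the multi-step checkout 492/778 = 63.2%, the guest checkout 26/34 = 76.5% → the guest checkout
Direct: the multi-step checkout 68/195 = 34.9%, the guest checkout 183/414 = 44.2% → the guest checkout
Overall: the multi-step checkout 571/1008 = 56.6%, the guest checkout 779/1817 = 42.9% → the multi-step checkout
The guest checkout wins each traffic group but the multi-step checkout wins overall — the comparison reverses. The guest checkout's sessions skew toward display, which has a lower base rate.

No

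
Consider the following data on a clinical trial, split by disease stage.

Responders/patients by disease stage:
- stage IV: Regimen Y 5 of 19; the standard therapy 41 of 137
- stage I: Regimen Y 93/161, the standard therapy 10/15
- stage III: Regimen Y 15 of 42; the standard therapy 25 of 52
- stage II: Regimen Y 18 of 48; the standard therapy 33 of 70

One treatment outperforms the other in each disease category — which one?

Stage IV: Regimen Y 5/19 = 26.3%, the standard therapy 41/137 = 29.9% → the standard therapy
Stage I: Regimen Y 93/161 = 57.8%, the standard therapy 10/15 = 66.7% → the standard therapy
Stage III: Regimen Y 15/42 = 35.7%, the standard therapy 25/52 = 48.1% → the standard therapy
Stage II: Regimen Y 18/48 = 37.5%, the standard therapy 33/70 = 47.1% → the standard therapy
The standard therapy has the higher rate in all 4 groups.

the standard therapy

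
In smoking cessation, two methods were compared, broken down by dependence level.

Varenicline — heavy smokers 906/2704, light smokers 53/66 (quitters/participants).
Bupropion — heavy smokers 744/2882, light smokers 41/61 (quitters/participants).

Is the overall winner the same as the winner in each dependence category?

Yes

Heavy smokers: varenicline 906/2704 = 33.5%, bupropion 744/2882 = 25.8% → varenicline
Light smokers: varenicline 53/66 = 80.3%, bupropion 41/61 = 67.2% → varenicline
Overall: varenicline 959/2770 = 34.6%, bupropion 785/2943 = 26.7% → varenicline
Varenicline wins overall and in every dependence group — no reversal.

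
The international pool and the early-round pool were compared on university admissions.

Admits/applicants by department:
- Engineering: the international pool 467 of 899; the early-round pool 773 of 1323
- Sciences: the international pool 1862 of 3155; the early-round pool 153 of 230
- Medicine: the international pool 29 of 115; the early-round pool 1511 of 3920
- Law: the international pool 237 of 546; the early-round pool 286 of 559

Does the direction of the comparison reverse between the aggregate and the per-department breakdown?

Yes

Engineering: the international pool 467/899 = 51.9%, the early-round pool 773/1323 = 58.4% → the early-round pool
Sciences: the international pool 1862/3155 = 59.0%, the early-round pool 153/230 = 66.5% → the early-round pool
Medicine: the international pool 29/115 = 25.2%, the early-round pool 1511/3920 = 38.5% → the early-round pool
Law: the international pool 237/546 = 43.4%, the early-round pool 286/559 = 51.2% → the early-round pool
Overall: the international pool 2595/4715 = 55.0%, the early-round pool 2723/6032 = 45.1% → the international pool
The early-round pool wins each department group but the international pool wins overall — the comparison reverses. The early-round pool's applicants skew toward Medicine, which has a lower base rate.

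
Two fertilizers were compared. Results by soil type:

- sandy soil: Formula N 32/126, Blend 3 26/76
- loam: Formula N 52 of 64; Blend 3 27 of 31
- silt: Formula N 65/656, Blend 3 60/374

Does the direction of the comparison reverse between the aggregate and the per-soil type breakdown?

No

Sandy soil: Formula N 32/126 = 25.4%, Blend 3 26/76 = 34.2% → Blend 3
Loam: Formula N 52/64 = 81.2%, Blend 3 27/31 = 87.1% → Blend 3
Silt: Formula N 65/656 = 9.9%, Blend 3 60/374 = 16.0% → Blend 3
Overall: Formula N 149/846 = 17.6%, Blend 3 113/481 = 23.5% → Blend 3
Blend 3 wins overall and in every soil group — no reversal.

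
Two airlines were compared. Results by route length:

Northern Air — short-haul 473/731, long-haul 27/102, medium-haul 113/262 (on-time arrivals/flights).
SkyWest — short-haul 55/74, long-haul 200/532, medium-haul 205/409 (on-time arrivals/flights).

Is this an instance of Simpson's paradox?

Short-haul: Northern Air 473/731 = 64.7%, SkyWest 55/74 = 74.3% → SkyWest
Long-haul: Northern Air 27/102 = 26.5%, SkyWest 200/532 = 37.6% → SkyWest
Medium-haul: Northern Air 113/262 = 43.1%, SkyWest 205/409 = 50.1% → SkyWest
Overall: Northern Air 613/1095 = 56.0%, SkyWest 460/1015 = 45.3% → Northern Air
SkyWest wins each route group but Northern Air wins overall — the comparison reverses. SkyWest's flights skew toward long-haul, which has a lower base rate.

Yes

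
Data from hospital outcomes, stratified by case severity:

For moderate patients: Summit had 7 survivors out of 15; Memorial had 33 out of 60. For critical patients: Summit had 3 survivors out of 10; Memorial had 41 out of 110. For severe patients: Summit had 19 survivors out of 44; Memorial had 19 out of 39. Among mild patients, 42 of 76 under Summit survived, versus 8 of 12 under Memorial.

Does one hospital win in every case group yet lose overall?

Yes

Moderate: Summit 7/15 = 46.7%, Memorial 33/60 = 55.0% → Memorial
Critical: Summit 3/10 = 30.0%, Memorial 41/110 = 37.3% → Memorial
Severe: Summit 19/44 = 43.2%, Memorial 19/39 = 48.7% → Memorial
Mild: Summit 42/76 = 55.3%, Memorial 8/12 = 66.7% → Memorial
Overall: Summit 71/145 = 49.0%, Memorial 101/221 = 45.7% → Summit
Memorial wins each case group but Summit wins overall — the comparison reverses. Memorial's patients skew toward critical, which has a lower base rate.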